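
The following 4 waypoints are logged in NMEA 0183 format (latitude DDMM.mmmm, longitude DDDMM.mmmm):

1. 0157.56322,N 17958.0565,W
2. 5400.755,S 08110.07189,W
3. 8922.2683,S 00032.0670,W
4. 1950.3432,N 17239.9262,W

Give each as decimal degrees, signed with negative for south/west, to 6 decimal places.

Point 1:
  φ: degrees = first 2 digits = 1, minutes = 57.56322; 1 + 57.56322/60 = 1.9593870
  N ⇒ keep positive
  Lon: split at 3 digits → 179° and 58.0565′; 179 + 58.0565/60 = 179.9676083
  hemisphere W, so the sign is −
Point 2:
  Lat: split at 2 digits → 54° and 0.755′; 54 + 0.755/60 = 54.0125833
  hemisphere S, so the sign is −
  Lon: split at 3 digits → 081° and 10.07189′; 81 + 10.07189/60 = 81.1678648
  W → negative
Point 3:
  Lat: split at 2 digits → 89° and 22.2683′; 89 + 22.2683/60 = 89.3711383
  hemisphere S, so the sign is −
  λ: split at 3 digits → 000° and 32.067′; 0 + 32.067/60 = 0.5344500
  W → negative
Point 4:
  φ: degrees = first 2 digits = 19, minutes = 50.3432; 19 + 50.3432/60 = 19.8390533
  N ⇒ keep positive
  λ: degrees = first 3 digits = 172, minutes = 39.9262; 172 + 39.9262/60 = 172.6654367
  W ⇒ negate

1. 1.959387, -179.967608
2. -54.012583, -81.167865
3. -89.371138, -0.534450
4. 19.839053, -172.665437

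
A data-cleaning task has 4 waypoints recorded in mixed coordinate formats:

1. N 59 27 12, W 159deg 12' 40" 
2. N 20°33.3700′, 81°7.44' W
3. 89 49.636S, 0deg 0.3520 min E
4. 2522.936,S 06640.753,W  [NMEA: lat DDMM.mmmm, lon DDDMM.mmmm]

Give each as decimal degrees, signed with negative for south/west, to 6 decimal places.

1. 59.453333, -159.211111
2. 20.556167, -81.124000
3. -89.827267, 0.005867
4. -25.382267, -66.679217

Point 1:
  Lat: 59 + 27/60 + 12/3600 = 59.4533333
  N → positive
  λ: 12′ + 40″ = 12.66667′; 159 + 12.66667/60 = 159.2111111
  W → negative
Point 2:
  Lat: 20 + 33.37/60 = 20.5561667
  N → positive
  λ: 7.44′ = 0.124000°; total 81.1240000
  W → negative
Point 3:
  Latitude: 89 + 49.636/60 = 89.8272667
  hemisphere S, so the sign is −
  Lon: 0.352′ = 0.005867°; total 0.0058667
  E ⇒ keep positive
Point 4:
  φ: split at 2 digits → 25° and 22.936′; 25 + 22.936/60 = 25.3822667
  hemisphere S, so the sign is −
  Longitude: degrees = first 3 digits = 66, minutes = 40.753; 66 + 40.753/60 = 66.6792167
  hemisphere W, so the sign is −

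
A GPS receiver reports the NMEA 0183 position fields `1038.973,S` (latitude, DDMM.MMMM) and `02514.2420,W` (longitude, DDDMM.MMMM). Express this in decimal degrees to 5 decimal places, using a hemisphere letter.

Lat: degrees = first 2 digits = 10, minutes = 38.973; 10 + 38.973/60 = 10.649550
Lon: degrees = first 3 digits = 25, minutes = 14.242; 25 + 14.242/60 = 25.237367

10.64955° S, 25.23737° W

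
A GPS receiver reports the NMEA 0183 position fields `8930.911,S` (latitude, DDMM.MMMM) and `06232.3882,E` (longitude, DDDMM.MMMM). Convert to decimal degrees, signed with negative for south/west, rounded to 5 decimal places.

-89.51518, 62.53980

Lat: degrees = first 2 digits = 89, minutes = 30.911; 89 + 30.911/60 = 89.515183
S ⇒ negate
Longitude: degrees = first 3 digits = 62, minutes = 32.3882; 62 + 32.3882/60 = 62.539803
E → positive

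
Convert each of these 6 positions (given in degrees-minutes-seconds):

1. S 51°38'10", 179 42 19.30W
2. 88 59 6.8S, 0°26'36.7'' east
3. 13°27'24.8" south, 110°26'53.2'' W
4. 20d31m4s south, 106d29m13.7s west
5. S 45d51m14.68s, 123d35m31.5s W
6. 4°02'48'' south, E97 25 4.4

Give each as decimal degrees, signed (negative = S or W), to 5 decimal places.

Point 1:
  Lat: 51° + 38/60 + 10/3600 = 51 + 0.633333 + 0.002778 = 51.636111
  hemisphere S, so the sign is −
  Lon: 179° + 42/60 + 19.3/3600 = 179 + 0.700000 + 0.005361 = 179.705361
  hemisphere W, so the sign is −
Point 2:
  φ: 88° + 59/60 + 6.8/3600 = 88 + 0.983333 + 0.001889 = 88.985222
  S → negative
  Longitude: 0° + 26/60 + 36.7/3600 = 0 + 0.433333 + 0.010194 = 0.443528
  E → positive
Point 3:
  φ: 27′ + 24.8″ = 27.41333′; 13 + 27.41333/60 = 13.456889
  S ⇒ negate
  λ: 110 + 26/60 + 53.2/3600 = 110.448111
  W ⇒ negate
Point 4:
  φ: 20° + 31/60 + 4/3600 = 20 + 0.516667 + 0.001111 = 20.517778
  S → negative
  Lon: 106° + 29/60 + 13.7/3600 = 106 + 0.483333 + 0.003806 = 106.487139
  hemisphere W, so the sign is −
Point 5:
  Lat: 45 + 51/60 + 14.68/3600 = 45.854078
  hemisphere S, so the sign is −
  Longitude: 35′ + 31.5″ = 35.52500′; 123 + 35.52500/60 = 123.592083
  W ⇒ negate
Point 6:
  Lat: 2′ + 48″ = 2.80000′; 4 + 2.80000/60 = 4.046667
  hemisphere S, so the sign is −
  Lon: 25′ + 4.4″ = 25.07333′; 97 + 25.07333/60 = 97.417889
  E ⇒ keep positive

1. -51.63611, -179.70536
2. -88.98522, 0.44353
3. -13.45689, -110.44811
4. -20.51778, -106.48714
5. -45.85408, -123.59208
6. -4.04667, 97.41789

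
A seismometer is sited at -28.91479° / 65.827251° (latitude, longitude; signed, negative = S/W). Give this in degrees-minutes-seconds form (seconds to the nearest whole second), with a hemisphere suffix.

28°54′53″ S, 65°49′38″ E

Latitude is negative → S; |value| = 28.914790
φ: whole degrees 28; 54.88740′ → 54′ and 53.24″
Longitude: whole degrees 65; 49.63506′ → 49′ and 38.10″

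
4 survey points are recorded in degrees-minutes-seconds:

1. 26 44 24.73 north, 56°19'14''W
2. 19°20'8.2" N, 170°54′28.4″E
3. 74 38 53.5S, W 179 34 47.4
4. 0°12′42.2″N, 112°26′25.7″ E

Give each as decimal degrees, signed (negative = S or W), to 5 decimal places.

1. 26.74020, -56.32056
2. 19.33561, 170.90789
3. -74.64819, -179.57983
4. 0.21172, 112.44047

Point 1:
  Lat: 26 + 44/60 + 24.73/3600 = 26.740203
  N → positive
  λ: 19′ + 14″ = 19.23333′; 56 + 19.23333/60 = 56.320556
  hemisphere W, so the sign is −
Point 2:
  φ: 20′ + 8.2″ = 20.13667′; 19 + 20.13667/60 = 19.335611
  N ⇒ keep positive
  λ: 170° + 54/60 + 28.4/3600 = 170 + 0.900000 + 0.007889 = 170.907889
  E → positive
Point 3:
  Latitude: 74 + 38/60 + 53.5/3600 = 74.648194
  S ⇒ negate
  λ: 179° + 34/60 + 47.4/3600 = 179 + 0.566667 + 0.013167 = 179.579833
  W → negative
Point 4:
  Latitude: 0° + 12/60 + 42.2/3600 = 0 + 0.200000 + 0.011722 = 0.211722
  N → positive
  Lon: 112° + 26/60 + 25.7/3600 = 112 + 0.433333 + 0.007139 = 112.440472
  E ⇒ keep positive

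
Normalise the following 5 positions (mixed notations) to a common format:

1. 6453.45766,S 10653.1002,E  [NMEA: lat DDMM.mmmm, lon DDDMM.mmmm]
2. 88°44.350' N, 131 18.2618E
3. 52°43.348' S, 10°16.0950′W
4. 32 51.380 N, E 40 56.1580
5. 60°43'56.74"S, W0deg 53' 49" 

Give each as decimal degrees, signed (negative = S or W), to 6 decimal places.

1. -64.890961, 106.885003
2. 88.739167, 131.304363
3. -52.722467, -10.268250
4. 32.856333, 40.935967
5. -60.732428, -0.896944

Point 1:
  Lat: split at 2 digits → 64° and 53.45766′; 64 + 53.45766/60 = 64.8909610
  S → negative
  Longitude: degrees = first 3 digits = 106, minutes = 53.1002; 106 + 53.1002/60 = 106.8850033
  E ⇒ keep positive
Point 2:
  Latitude: 44.35′ = 0.739167°; total 88.7391667
  N ⇒ keep positive
  Lon: 131 + 18.2618/60 = 131.3043633
  E → positive
Point 3:
  φ: 43.348′ = 0.722467°; total 52.7224667
  hemisphere S, so the sign is −
  Lon: 16.095′ = 0.268250°; total 10.2682500
  W → negative
Point 4:
  Lat: 32 + 51.38/60 = 32.8563333
  N ⇒ keep positive
  Longitude: 40 + 56.158/60 = 40.9359667
  E ⇒ keep positive
Point 5:
  Lat: 60° + 43/60 + 56.74/3600 = 60 + 0.716667 + 0.015761 = 60.7324278
  hemisphere S, so the sign is −
  Longitude: 0 + 53/60 + 49/3600 = 0.8969444
  hemisphere W, so the sign is −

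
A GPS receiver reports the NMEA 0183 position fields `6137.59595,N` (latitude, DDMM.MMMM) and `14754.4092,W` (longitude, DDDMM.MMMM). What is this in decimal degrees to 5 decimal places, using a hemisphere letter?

61.62660° N, 147.90682° W

Latitude: degrees = first 2 digits = 61, minutes = 37.59595; 61 + 37.59595/60 = 61.626599
Lon: degrees = first 3 digits = 147, minutes = 54.4092; 147 + 54.4092/60 = 147.906820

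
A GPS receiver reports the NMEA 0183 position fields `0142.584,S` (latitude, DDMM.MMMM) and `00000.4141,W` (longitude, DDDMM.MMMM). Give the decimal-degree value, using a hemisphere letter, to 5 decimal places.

φ: split at 2 digits → 01° and 42.584′; 1 + 42.584/60 = 1.709733
Longitude: split at 3 digits → 000° and 0.4141′; 0 + 0.4141/60 = 0.006902

1.70973° S, 0.00690° W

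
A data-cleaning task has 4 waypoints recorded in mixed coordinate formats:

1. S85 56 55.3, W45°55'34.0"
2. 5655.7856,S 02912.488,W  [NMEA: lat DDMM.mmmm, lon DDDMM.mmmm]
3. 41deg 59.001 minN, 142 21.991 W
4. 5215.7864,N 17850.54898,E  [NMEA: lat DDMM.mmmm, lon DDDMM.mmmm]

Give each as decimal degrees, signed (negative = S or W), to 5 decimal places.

1. -85.94869, -45.92611
2. -56.92976, -29.20813
3. 41.98335, -142.36652
4. 52.26311, 178.84248

Point 1:
  Latitude: 85 + 56/60 + 55.3/3600 = 85.948694
  hemisphere S, so the sign is −
  Longitude: 55′ + 34″ = 55.56667′; 45 + 55.56667/60 = 45.926111
  W ⇒ negate
Point 2:
  φ: split at 2 digits → 56° and 55.7856′; 56 + 55.7856/60 = 56.929760
  S ⇒ negate
  Lon: degrees = first 3 digits = 29, minutes = 12.488; 29 + 12.488/60 = 29.208133
  W → negative
Point 3:
  Latitude: 41 + 59.001/60 = 41.983350
  N → positive
  λ: 21.991′ = 0.366517°; total 142.366517
  W → negative
Point 4:
  φ: split at 2 digits → 52° and 15.7864′; 52 + 15.7864/60 = 52.263107
  N ⇒ keep positive
  Longitude: split at 3 digits → 178° and 50.54898′; 178 + 50.54898/60 = 178.842483
  E → positive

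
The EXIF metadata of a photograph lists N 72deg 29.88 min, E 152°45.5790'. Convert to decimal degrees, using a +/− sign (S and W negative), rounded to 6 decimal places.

72.498000, 152.759650

φ: 72 + 29.88/60 = 72.4980000
N ⇒ keep positive
Longitude: 152 + 45.579/60 = 152.7596500
E → positive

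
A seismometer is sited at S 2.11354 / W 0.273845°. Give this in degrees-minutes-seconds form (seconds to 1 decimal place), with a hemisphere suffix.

2°06′48.7″ S, 0°16′25.8″ W

φ: whole degrees 2; 6.81240′ → 6′ and 48.744″
Lon: whole degrees 0; 16.43070′ → 16′ and 25.842″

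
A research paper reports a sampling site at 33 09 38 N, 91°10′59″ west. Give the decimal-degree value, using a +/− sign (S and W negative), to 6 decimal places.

Lat: 33° + 9/60 + 38/3600 = 33 + 0.150000 + 0.010556 = 33.1605556
N ⇒ keep positive
λ: 91 + 10/60 + 59/3600 = 91.1830556
hemisphere W, so the sign is −

33.160556, -91.183056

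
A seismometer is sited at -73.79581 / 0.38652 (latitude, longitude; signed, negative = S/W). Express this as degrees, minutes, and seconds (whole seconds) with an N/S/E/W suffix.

Latitude is negative → S; |value| = 73.795810
φ: 0.795810° → 47.74860′; 0.74860 × 60 = 44.92″
Lon: 0.386520 × 60 = 23.19120′ → 23′, remainder × 60 = 11.47″

73°47′45″ S, 0°23′11″ E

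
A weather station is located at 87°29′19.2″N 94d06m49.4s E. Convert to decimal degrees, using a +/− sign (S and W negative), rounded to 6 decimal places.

φ: 87 + 29/60 + 19.2/3600 = 87.4886667
N → positive
Longitude: 94 + 6/60 + 49.4/3600 = 94.1137222
E → positive

87.488667, 94.113722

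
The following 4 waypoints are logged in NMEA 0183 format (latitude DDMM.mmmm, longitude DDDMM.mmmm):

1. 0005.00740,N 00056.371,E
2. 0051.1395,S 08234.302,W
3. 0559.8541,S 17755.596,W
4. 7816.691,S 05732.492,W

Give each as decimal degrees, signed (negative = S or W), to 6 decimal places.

1. 0.083457, 0.939517
2. -0.852325, -82.571700
3. -5.997568, -177.926600
4. -78.278183, -57.541533

Point 1:
  φ: split at 2 digits → 00° and 5.0074′; 0 + 5.0074/60 = 0.0834567
  N ⇒ keep positive
  λ: split at 3 digits → 000° and 56.371′; 0 + 56.371/60 = 0.9395167
  E ⇒ keep positive
Point 2:
  φ: split at 2 digits → 00° and 51.1395′; 0 + 51.1395/60 = 0.8523250
  hemisphere S, so the sign is −
  Longitude: split at 3 digits → 082° and 34.302′; 82 + 34.302/60 = 82.5717000
  W → negative
Point 3:
  φ: degrees = first 2 digits = 5, minutes = 59.8541; 5 + 59.8541/60 = 5.9975683
  S ⇒ negate
  Lon: split at 3 digits → 177° and 55.596′; 177 + 55.596/60 = 177.9266000
  W → negative
Point 4:
  Latitude: split at 2 digits → 78° and 16.691′; 78 + 16.691/60 = 78.2781833
  hemisphere S, so the sign is −
  Lon: degrees = first 3 digits = 57, minutes = 32.492; 57 + 32.492/60 = 57.5415333
  hemisphere W, so the sign is −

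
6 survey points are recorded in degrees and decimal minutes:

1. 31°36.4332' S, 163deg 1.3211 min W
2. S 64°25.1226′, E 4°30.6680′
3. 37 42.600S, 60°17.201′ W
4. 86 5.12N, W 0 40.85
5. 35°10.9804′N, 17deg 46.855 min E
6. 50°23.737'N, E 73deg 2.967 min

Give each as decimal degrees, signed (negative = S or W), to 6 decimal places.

1. -31.607220, -163.022018
2. -64.418710, 4.511133
3. -37.710000, -60.286683
4. 86.085333, -0.680833
5. 35.183007, 17.780917
6. 50.395617, 73.049450

Point 1:
  Latitude: 31 + 36.4332/60 = 31.6072200
  hemisphere S, so the sign is −
  λ: 163 + 1.3211/60 = 163.0220183
  W → negative
Point 2:
  Lat: 25.1226′ = 0.418710°; total 64.4187100
  S → negative
  Longitude: 4 + 30.668/60 = 4.5111333
  E ⇒ keep positive
Point 3:
  Lat: 37 + 42.6/60 = 37.7100000
  S ⇒ negate
  Longitude: 60 + 17.201/60 = 60.2866833
  W → negative
Point 4:
  φ: 86 + 5.12/60 = 86.0853333
  N ⇒ keep positive
  Lon: 0 + 40.85/60 = 0.6808333
  W ⇒ negate
Point 5:
  Latitude: 10.9804′ = 0.183007°; total 35.1830067
  N → positive
  Longitude: 46.855′ = 0.780917°; total 17.7809167
  E → positive
Point 6:
  φ: 50 + 23.737/60 = 50.3956167
  N → positive
  Lon: 2.967′ = 0.049450°; total 73.0494500
  E ⇒ keep positive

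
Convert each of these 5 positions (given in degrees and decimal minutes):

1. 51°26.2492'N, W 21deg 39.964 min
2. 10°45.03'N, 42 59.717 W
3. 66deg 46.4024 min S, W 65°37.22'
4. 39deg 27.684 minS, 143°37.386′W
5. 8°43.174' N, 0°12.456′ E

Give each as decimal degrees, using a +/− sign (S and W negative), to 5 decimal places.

1. 51.43749, -21.66607
2. 10.75050, -42.99528
3. -66.77337, -65.62033
4. -39.46140, -143.62310
5. 8.71957, 0.20760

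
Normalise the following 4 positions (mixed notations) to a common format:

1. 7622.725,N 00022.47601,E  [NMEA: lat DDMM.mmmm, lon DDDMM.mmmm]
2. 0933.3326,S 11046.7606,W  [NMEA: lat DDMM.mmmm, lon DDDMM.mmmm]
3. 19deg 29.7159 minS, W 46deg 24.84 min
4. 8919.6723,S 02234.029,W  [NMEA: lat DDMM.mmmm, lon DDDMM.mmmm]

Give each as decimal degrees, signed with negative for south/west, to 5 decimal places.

1. 76.37875, 0.37460
2. -9.55554, -110.77934
3. -19.49527, -46.41400
4. -89.32787, -22.56715

Point 1:
  Lat: split at 2 digits → 76° and 22.725′; 76 + 22.725/60 = 76.378750
  N ⇒ keep positive
  Lon: degrees = first 3 digits = 0, minutes = 22.47601; 0 + 22.47601/60 = 0.374600
  E → positive
Point 2:
  Lat: split at 2 digits → 09° and 33.3326′; 9 + 33.3326/60 = 9.555543
  hemisphere S, so the sign is −
  λ: split at 3 digits → 110° and 46.7606′; 110 + 46.7606/60 = 110.779343
  hemisphere W, so the sign is −
Point 3:
  Lat: 19 + 29.7159/60 = 19.495265
  S ⇒ negate
  Lon: 24.84′ = 0.414000°; total 46.414000
  hemisphere W, so the sign is −
Point 4:
  Lat: split at 2 digits → 89° and 19.6723′; 89 + 19.6723/60 = 89.327872
  hemisphere S, so the sign is −
  λ: split at 3 digits → 022° and 34.029′; 22 + 34.029/60 = 22.567150
  W ⇒ negate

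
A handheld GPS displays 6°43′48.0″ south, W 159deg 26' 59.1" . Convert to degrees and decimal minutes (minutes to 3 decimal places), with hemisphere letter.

6° 43.800′ S, 159° 26.985′ W

Latitude: 43 + 48/60 = 43.80000′
Longitude: seconds/60 = 0.98500; minutes = 26 + 0.98500 = 26.98500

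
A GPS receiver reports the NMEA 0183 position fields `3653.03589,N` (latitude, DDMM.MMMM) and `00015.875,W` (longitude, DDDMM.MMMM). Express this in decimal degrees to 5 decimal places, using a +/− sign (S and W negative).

Latitude: split at 2 digits → 36° and 53.03589′; 36 + 53.03589/60 = 36.883932
N → positive
Longitude: split at 3 digits → 000° and 15.875′; 0 + 15.875/60 = 0.264583
W → negative

36.88393, -0.26458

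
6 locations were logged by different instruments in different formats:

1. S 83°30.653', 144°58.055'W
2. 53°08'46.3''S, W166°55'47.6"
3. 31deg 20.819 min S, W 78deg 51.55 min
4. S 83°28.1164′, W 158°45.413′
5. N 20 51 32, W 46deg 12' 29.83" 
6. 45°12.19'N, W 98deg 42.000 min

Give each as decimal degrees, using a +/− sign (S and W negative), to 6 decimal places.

1. -83.510883, -144.967583
2. -53.146194, -166.929889
3. -31.346983, -78.859167
4. -83.468607, -158.756883
5. 20.858889, -46.208286
6. 45.203167, -98.700000

Point 1:
  Latitude: 83 + 30.653/60 = 83.5108833
  hemisphere S, so the sign is −
  Lon: 144 + 58.055/60 = 144.9675833
  W ⇒ negate
Point 2:
  φ: 53° + 8/60 + 46.3/3600 = 53 + 0.133333 + 0.012861 = 53.1461944
  S ⇒ negate
  Longitude: 166° + 55/60 + 47.6/3600 = 166 + 0.916667 + 0.013222 = 166.9298889
  W → negative
Point 3:
  φ: 31 + 20.819/60 = 31.3469833
  hemisphere S, so the sign is −
  Lon: 51.55′ = 0.859167°; total 78.8591667
  hemisphere W, so the sign is −
Point 4:
  φ: 28.1164′ = 0.468607°; total 83.4686067
  hemisphere S, so the sign is −
  Longitude: 158 + 45.413/60 = 158.7568833
  hemisphere W, so the sign is −
Point 5:
  Latitude: 51′ + 32″ = 51.53333′; 20 + 51.53333/60 = 20.8588889
  N ⇒ keep positive
  Longitude: 12′ + 29.83″ = 12.49717′; 46 + 12.49717/60 = 46.2082861
  W → negative
Point 6:
  φ: 12.19′ = 0.203167°; total 45.2031667
  N ⇒ keep positive
  λ: 42′ = 0.700000°; total 98.7000000
  hemisphere W, so the sign is −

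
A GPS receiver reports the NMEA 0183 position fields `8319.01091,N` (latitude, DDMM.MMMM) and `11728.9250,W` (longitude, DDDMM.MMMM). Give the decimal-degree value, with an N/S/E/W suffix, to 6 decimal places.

Lat: split at 2 digits → 83° and 19.01091′; 83 + 19.01091/60 = 83.3168485
λ: degrees = first 3 digits = 117, minutes = 28.925; 117 + 28.925/60 = 117.4820833

83.316849° N, 117.482083° W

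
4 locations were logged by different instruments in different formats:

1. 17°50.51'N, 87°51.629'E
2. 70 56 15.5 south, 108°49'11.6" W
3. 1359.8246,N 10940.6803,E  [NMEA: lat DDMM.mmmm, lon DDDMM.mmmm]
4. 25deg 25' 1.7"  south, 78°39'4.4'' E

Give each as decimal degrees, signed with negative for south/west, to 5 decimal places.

Point 1:
  Latitude: 17 + 50.51/60 = 17.841833
  N ⇒ keep positive
  Longitude: 87 + 51.629/60 = 87.860483
  E → positive
Point 2:
  φ: 56′ + 15.5″ = 56.25833′; 70 + 56.25833/60 = 70.937639
  S ⇒ negate
  λ: 49′ + 11.6″ = 49.19333′; 108 + 49.19333/60 = 108.819889
  hemisphere W, so the sign is −
Point 3:
  Lat: split at 2 digits → 13° and 59.8246′; 13 + 59.8246/60 = 13.997077
  N ⇒ keep positive
  Longitude: degrees = first 3 digits = 109, minutes = 40.6803; 109 + 40.6803/60 = 109.678005
  E ⇒ keep positive
Point 4:
  Latitude: 25′ + 1.7″ = 25.02833′; 25 + 25.02833/60 = 25.417139
  S → negative
  Lon: 78° + 39/60 + 4.4/3600 = 78 + 0.650000 + 0.001222 = 78.651222
  E ⇒ keep positive

1. 17.84183, 87.86048
2. -70.93764, -108.81989
3. 13.99708, 109.67801
4. -25.41714, 78.65122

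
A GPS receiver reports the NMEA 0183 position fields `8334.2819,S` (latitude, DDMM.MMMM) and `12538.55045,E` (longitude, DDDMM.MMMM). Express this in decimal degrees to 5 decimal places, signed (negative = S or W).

Lat: split at 2 digits → 83° and 34.2819′; 83 + 34.2819/60 = 83.571365
hemisphere S, so the sign is −
λ: split at 3 digits → 125° and 38.55045′; 125 + 38.55045/60 = 125.642508
E → positive

-83.57137, 125.64251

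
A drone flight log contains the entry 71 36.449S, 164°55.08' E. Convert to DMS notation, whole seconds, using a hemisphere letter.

φ: 36.44900′ → 36′ and 0.44900 × 60 = 26.94″
Longitude: 55.08000′ → 55′ and 0.08000 × 60 = 4.80″

71°36′27″ S, 164°55′5″ E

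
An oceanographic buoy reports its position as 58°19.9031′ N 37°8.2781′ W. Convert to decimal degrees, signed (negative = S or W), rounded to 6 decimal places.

58.331718, -37.137968

φ: 19.9031′ = 0.331718°; total 58.3317183
N → positive
λ: 37 + 8.2781/60 = 37.1379683
hemisphere W, so the sign is −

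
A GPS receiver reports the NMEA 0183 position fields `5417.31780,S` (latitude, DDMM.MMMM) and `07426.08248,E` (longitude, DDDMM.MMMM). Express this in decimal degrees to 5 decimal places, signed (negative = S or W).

φ: degrees = first 2 digits = 54, minutes = 17.3178; 54 + 17.3178/60 = 54.288630
S → negative
Longitude: split at 3 digits → 074° and 26.08248′; 74 + 26.08248/60 = 74.434708
E → positive

-54.28863, 74.43471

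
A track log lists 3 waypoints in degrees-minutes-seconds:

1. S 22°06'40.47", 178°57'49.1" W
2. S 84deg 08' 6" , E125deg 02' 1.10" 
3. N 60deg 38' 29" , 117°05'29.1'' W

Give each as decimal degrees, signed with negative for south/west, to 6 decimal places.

1. -22.111242, -178.963639
2. -84.135000, 125.033639
3. 60.641389, -117.091417

Point 1:
  Lat: 6′ + 40.47″ = 6.67450′; 22 + 6.67450/60 = 22.1112417
  hemisphere S, so the sign is −
  Lon: 57′ + 49.1″ = 57.81833′; 178 + 57.81833/60 = 178.9636389
  hemisphere W, so the sign is −
Point 2:
  Latitude: 84° + 8/60 + 6/3600 = 84 + 0.133333 + 0.001667 = 84.1350000
  hemisphere S, so the sign is −
  λ: 2′ + 1.1″ = 2.01833′; 125 + 2.01833/60 = 125.0336389
  E → positive
Point 3:
  Lat: 60° + 38/60 + 29/3600 = 60 + 0.633333 + 0.008056 = 60.6413889
  N → positive
  Longitude: 5′ + 29.1″ = 5.48500′; 117 + 5.48500/60 = 117.0914167
  hemisphere W, so the sign is −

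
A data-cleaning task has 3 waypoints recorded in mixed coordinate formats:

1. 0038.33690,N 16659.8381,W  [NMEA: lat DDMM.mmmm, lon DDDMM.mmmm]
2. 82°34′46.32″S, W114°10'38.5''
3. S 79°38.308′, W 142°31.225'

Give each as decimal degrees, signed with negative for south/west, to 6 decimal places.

Point 1:
  Latitude: split at 2 digits → 00° and 38.3369′; 0 + 38.3369/60 = 0.6389483
  N → positive
  λ: split at 3 digits → 166° and 59.8381′; 166 + 59.8381/60 = 166.9973017
  W ⇒ negate
Point 2:
  Latitude: 34′ + 46.32″ = 34.77200′; 82 + 34.77200/60 = 82.5795333
  hemisphere S, so the sign is −
  Lon: 114 + 10/60 + 38.5/3600 = 114.1773611
  hemisphere W, so the sign is −
Point 3:
  φ: 38.308′ = 0.638467°; total 79.6384667
  hemisphere S, so the sign is −
  Lon: 31.225′ = 0.520417°; total 142.5204167
  W ⇒ negate

1. 0.638948, -166.997302
2. -82.579533, -114.177361
3. -79.638467, -142.520417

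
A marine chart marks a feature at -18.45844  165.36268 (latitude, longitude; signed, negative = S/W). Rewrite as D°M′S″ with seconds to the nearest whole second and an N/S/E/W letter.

Latitude is negative → S; |value| = 18.458440
Latitude: 0.458440° → 27.50640′; 0.50640 × 60 = 30.38″
λ: whole degrees 165; 21.76080′ → 21′ and 45.65″

18°27′30″ S, 165°21′46″ E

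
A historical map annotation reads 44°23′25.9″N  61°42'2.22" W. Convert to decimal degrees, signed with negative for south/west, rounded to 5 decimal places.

44.39053, -61.70062

Latitude: 44 + 23/60 + 25.9/3600 = 44.390528
N ⇒ keep positive
λ: 61° + 42/60 + 2.22/3600 = 61 + 0.700000 + 0.000617 = 61.700617
W → negative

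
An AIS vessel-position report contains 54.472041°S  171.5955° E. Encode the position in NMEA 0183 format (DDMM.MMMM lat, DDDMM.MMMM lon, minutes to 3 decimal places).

5428.322,S / 17135.730,E

Latitude: minutes = (54.472041 − 54) × 60 = 28.32246
Longitude: minutes = (171.595500 − 171) × 60 = 35.73000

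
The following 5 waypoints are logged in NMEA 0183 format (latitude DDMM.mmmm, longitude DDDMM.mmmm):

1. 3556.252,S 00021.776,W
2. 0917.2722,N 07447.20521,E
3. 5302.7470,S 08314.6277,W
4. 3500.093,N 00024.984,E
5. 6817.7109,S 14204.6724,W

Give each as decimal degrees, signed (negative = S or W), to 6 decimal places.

1. -35.937533, -0.362933
2. 9.287870, 74.786754
3. -53.045783, -83.243795
4. 35.001550, 0.416400
5. -68.295182, -142.077873

Point 1:
  φ: degrees = first 2 digits = 35, minutes = 56.252; 35 + 56.252/60 = 35.9375333
  S ⇒ negate
  Lon: split at 3 digits → 000° and 21.776′; 0 + 21.776/60 = 0.3629333
  W → negative
Point 2:
  φ: split at 2 digits → 09° and 17.2722′; 9 + 17.2722/60 = 9.2878700
  N → positive
  Longitude: degrees = first 3 digits = 74, minutes = 47.20521; 74 + 47.20521/60 = 74.7867535
  E ⇒ keep positive
Point 3:
  Latitude: degrees = first 2 digits = 53, minutes = 2.747; 53 + 2.747/60 = 53.0457833
  S → negative
  λ: degrees = first 3 digits = 83, minutes = 14.6277; 83 + 14.6277/60 = 83.2437950
  hemisphere W, so the sign is −
Point 4:
  Lat: degrees = first 2 digits = 35, minutes = 0.093; 35 + 0.093/60 = 35.0015500
  N ⇒ keep positive
  Lon: split at 3 digits → 000° and 24.984′; 0 + 24.984/60 = 0.4164000
  E → positive
Point 5:
  Lat: split at 2 digits → 68° and 17.7109′; 68 + 17.7109/60 = 68.2951817
  hemisphere S, so the sign is −
  Lon: degrees = first 3 digits = 142, minutes = 4.6724; 142 + 4.6724/60 = 142.0778733
  W ⇒ negate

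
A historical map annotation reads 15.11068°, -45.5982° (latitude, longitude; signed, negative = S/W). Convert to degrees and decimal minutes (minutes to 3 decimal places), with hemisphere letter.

15° 6.641′ N, 45° 35.892′ W

φ: 15° + 0.110680 × 60 = 15° 6.64080′
Longitude is negative → W; |value| = 45.598200
λ: fractional part 0.598200 → 35.89200 minutes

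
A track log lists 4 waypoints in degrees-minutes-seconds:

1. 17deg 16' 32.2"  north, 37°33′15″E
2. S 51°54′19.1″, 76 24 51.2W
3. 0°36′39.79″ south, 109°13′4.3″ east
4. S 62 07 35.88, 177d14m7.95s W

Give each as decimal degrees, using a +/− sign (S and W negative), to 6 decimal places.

Point 1:
  Lat: 17 + 16/60 + 32.2/3600 = 17.2756111
  N → positive
  λ: 33′ + 15″ = 33.25000′; 37 + 33.25000/60 = 37.5541667
  E ⇒ keep positive
Point 2:
  Latitude: 54′ + 19.1″ = 54.31833′; 51 + 54.31833/60 = 51.9053056
  S → negative
  λ: 24′ + 51.2″ = 24.85333′; 76 + 24.85333/60 = 76.4142222
  W ⇒ negate
Point 3:
  φ: 0 + 36/60 + 39.79/3600 = 0.6110528
  S ⇒ negate
  Longitude: 109 + 13/60 + 4.3/3600 = 109.2178611
  E → positive
Point 4:
  φ: 62 + 7/60 + 35.88/3600 = 62.1266333
  hemisphere S, so the sign is −
  Lon: 177 + 14/60 + 7.95/3600 = 177.2355417
  W ⇒ negate

1. 17.275611, 37.554167
2. -51.905306, -76.414222
3. -0.611053, 109.217861
4. -62.126633, -177.235542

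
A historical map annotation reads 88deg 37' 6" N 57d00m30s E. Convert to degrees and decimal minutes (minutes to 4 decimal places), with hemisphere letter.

Latitude: 37 + 6/60 = 37.100000′
Lon: seconds/60 = 0.50000; minutes = 0 + 0.50000 = 0.500000

88° 37.1000′ N, 57° 0.5000′ E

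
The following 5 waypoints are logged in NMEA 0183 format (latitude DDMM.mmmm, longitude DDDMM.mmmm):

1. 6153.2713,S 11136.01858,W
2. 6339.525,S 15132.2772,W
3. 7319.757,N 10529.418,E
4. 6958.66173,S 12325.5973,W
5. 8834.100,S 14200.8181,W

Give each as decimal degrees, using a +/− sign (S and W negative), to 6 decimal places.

Point 1:
  φ: degrees = first 2 digits = 61, minutes = 53.2713; 61 + 53.2713/60 = 61.8878550
  S → negative
  Longitude: split at 3 digits → 111° and 36.01858′; 111 + 36.01858/60 = 111.6003097
  hemisphere W, so the sign is −
Point 2:
  Lat: degrees = first 2 digits = 63, minutes = 39.525; 63 + 39.525/60 = 63.6587500
  S ⇒ negate
  λ: degrees = first 3 digits = 151, minutes = 32.2772; 151 + 32.2772/60 = 151.5379533
  W → negative
Point 3:
  φ: degrees = first 2 digits = 73, minutes = 19.757; 73 + 19.757/60 = 73.3292833
  N ⇒ keep positive
  Lon: degrees = first 3 digits = 105, minutes = 29.418; 105 + 29.418/60 = 105.4903000
  E → positive
Point 4:
  Latitude: degrees = first 2 digits = 69, minutes = 58.66173; 69 + 58.66173/60 = 69.9776955
  S → negative
  Longitude: degrees = first 3 digits = 123, minutes = 25.5973; 123 + 25.5973/60 = 123.4266217
  W → negative
Point 5:
  Lat: degrees = first 2 digits = 88, minutes = 34.1; 88 + 34.1/60 = 88.5683333
  hemisphere S, so the sign is −
  λ: degrees = first 3 digits = 142, minutes = 0.8181; 142 + 0.8181/60 = 142.0136350
  hemisphere W, so the sign is −

1. -61.887855, -111.600310
2. -63.658750, -151.537953
3. 73.329283, 105.490300
4. -69.977696, -123.426622
5. -88.568333, -142.013635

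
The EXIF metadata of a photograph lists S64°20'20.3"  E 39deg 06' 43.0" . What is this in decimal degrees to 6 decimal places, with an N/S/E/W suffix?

64.338972° S, 39.111944° E

Lat: 64 + 20/60 + 20.3/3600 = 64.3389722
Longitude: 39 + 6/60 + 43/3600 = 39.1119444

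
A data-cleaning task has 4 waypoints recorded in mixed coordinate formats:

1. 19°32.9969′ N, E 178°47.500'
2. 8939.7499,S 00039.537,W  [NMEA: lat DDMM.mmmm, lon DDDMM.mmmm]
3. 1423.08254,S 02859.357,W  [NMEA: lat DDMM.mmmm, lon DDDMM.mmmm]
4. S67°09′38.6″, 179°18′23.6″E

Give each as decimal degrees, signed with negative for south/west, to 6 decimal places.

Point 1:
  Lat: 19 + 32.9969/60 = 19.5499483
  N → positive
  Lon: 47.5′ = 0.791667°; total 178.7916667
  E → positive
Point 2:
  Lat: degrees = first 2 digits = 89, minutes = 39.7499; 89 + 39.7499/60 = 89.6624983
  S ⇒ negate
  Longitude: degrees = first 3 digits = 0, minutes = 39.537; 0 + 39.537/60 = 0.6589500
  W ⇒ negate
Point 3:
  Latitude: degrees = first 2 digits = 14, minutes = 23.08254; 14 + 23.08254/60 = 14.3847090
  hemisphere S, so the sign is −
  Lon: split at 3 digits → 028° and 59.357′; 28 + 59.357/60 = 28.9892833
  W → negative
Point 4:
  Latitude: 67° + 9/60 + 38.6/3600 = 67 + 0.150000 + 0.010722 = 67.1607222
  S → negative
  λ: 179 + 18/60 + 23.6/3600 = 179.3065556
  E → positive

1. 19.549948, 178.791667
2. -89.662498, -0.658950
3. -14.384709, -28.989283
4. -67.160722, 179.306556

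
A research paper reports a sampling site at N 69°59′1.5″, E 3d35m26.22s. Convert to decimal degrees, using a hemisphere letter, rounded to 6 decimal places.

69.983750° N, 3.590617° E

φ: 69 + 59/60 + 1.5/3600 = 69.9837500
Lon: 3 + 35/60 + 26.22/3600 = 3.5906167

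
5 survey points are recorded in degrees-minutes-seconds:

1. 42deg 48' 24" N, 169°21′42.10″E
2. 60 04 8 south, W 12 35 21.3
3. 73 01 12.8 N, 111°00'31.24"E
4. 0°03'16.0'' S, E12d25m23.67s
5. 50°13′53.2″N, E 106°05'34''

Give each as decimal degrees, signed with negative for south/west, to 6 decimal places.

1. 42.806667, 169.361694
2. -60.068889, -12.589250
3. 73.020222, 111.008678
4. -0.054444, 12.423242
5. 50.231444, 106.092778

Point 1:
  Lat: 42° + 48/60 + 24/3600 = 42 + 0.800000 + 0.006667 = 42.8066667
  N → positive
  Lon: 169 + 21/60 + 42.1/3600 = 169.3616944
  E ⇒ keep positive
Point 2:
  φ: 60 + 4/60 + 8/3600 = 60.0688889
  S → negative
  λ: 12 + 35/60 + 21.3/3600 = 12.5892500
  W ⇒ negate
Point 3:
  φ: 73 + 1/60 + 12.8/3600 = 73.0202222
  N → positive
  Longitude: 0′ + 31.24″ = 0.52067′; 111 + 0.52067/60 = 111.0086778
  E → positive
Point 4:
  Latitude: 0° + 3/60 + 16/3600 = 0 + 0.050000 + 0.004444 = 0.0544444
  hemisphere S, so the sign is −
  λ: 25′ + 23.67″ = 25.39450′; 12 + 25.39450/60 = 12.4232417
  E ⇒ keep positive
Point 5:
  φ: 50° + 13/60 + 53.2/3600 = 50 + 0.216667 + 0.014778 = 50.2314444
  N ⇒ keep positive
  λ: 106 + 5/60 + 34/3600 = 106.0927778
  E ⇒ keep positive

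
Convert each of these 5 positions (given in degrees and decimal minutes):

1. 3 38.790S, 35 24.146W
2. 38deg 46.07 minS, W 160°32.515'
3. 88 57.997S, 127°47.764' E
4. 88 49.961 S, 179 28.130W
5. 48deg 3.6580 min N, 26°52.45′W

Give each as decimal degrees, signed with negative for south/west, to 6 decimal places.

1. -3.646500, -35.402433
2. -38.767833, -160.541917
3. -88.966617, 127.796067
4. -88.832683, -179.468833
5. 48.060967, -26.874167

Point 1:
  Lat: 3 + 38.79/60 = 3.6465000
  hemisphere S, so the sign is −
  λ: 35 + 24.146/60 = 35.4024333
  hemisphere W, so the sign is −
Point 2:
  φ: 38 + 46.07/60 = 38.7678333
  S → negative
  λ: 160 + 32.515/60 = 160.5419167
  W ⇒ negate
Point 3:
  Lat: 88 + 57.997/60 = 88.9666167
  S ⇒ negate
  Lon: 47.764′ = 0.796067°; total 127.7960667
  E → positive
Point 4:
  Latitude: 49.961′ = 0.832683°; total 88.8326833
  hemisphere S, so the sign is −
  Lon: 179 + 28.13/60 = 179.4688333
  W → negative
Point 5:
  Latitude: 3.658′ = 0.060967°; total 48.0609667
  N ⇒ keep positive
  Longitude: 52.45′ = 0.874167°; total 26.8741667
  W → negative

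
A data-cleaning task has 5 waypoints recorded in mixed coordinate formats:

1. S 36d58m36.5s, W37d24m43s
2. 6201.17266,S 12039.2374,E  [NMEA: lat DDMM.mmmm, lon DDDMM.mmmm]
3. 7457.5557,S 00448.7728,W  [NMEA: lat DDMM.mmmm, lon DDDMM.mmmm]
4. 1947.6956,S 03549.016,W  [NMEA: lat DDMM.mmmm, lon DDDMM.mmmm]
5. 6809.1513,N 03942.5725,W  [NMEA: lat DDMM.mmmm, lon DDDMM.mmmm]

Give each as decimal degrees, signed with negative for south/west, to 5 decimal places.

Point 1:
  φ: 58′ + 36.5″ = 58.60833′; 36 + 58.60833/60 = 36.976806
  hemisphere S, so the sign is −
  λ: 37 + 24/60 + 43/3600 = 37.411944
  hemisphere W, so the sign is −
Point 2:
  Lat: split at 2 digits → 62° and 1.17266′; 62 + 1.17266/60 = 62.019544
  S → negative
  Lon: split at 3 digits → 120° and 39.2374′; 120 + 39.2374/60 = 120.653957
  E → positive
Point 3:
  Lat: degrees = first 2 digits = 74, minutes = 57.5557; 74 + 57.5557/60 = 74.959262
  S → negative
  Longitude: degrees = first 3 digits = 4, minutes = 48.7728; 4 + 48.7728/60 = 4.812880
  W ⇒ negate
Point 4:
  Latitude: degrees = first 2 digits = 19, minutes = 47.6956; 19 + 47.6956/60 = 19.794927
  hemisphere S, so the sign is −
  Longitude: split at 3 digits → 035° and 49.016′; 35 + 49.016/60 = 35.816933
  hemisphere W, so the sign is −
Point 5:
  Lat: degrees = first 2 digits = 68, minutes = 9.1513; 68 + 9.1513/60 = 68.152522
  N → positive
  Lon: degrees = first 3 digits = 39, minutes = 42.5725; 39 + 42.5725/60 = 39.709542
  W → negative

1. -36.97681, -37.41194
2. -62.01954, 120.65396
3. -74.95926, -4.81288
4. -19.79493, -35.81693
5. 68.15252, -39.70954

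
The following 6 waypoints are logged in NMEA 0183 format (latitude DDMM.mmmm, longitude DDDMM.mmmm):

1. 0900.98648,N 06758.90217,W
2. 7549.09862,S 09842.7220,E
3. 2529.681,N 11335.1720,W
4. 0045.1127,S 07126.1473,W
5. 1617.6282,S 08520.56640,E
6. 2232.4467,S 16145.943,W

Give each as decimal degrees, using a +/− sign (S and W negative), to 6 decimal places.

Point 1:
  Lat: split at 2 digits → 09° and 0.98648′; 9 + 0.98648/60 = 9.0164413
  N ⇒ keep positive
  λ: split at 3 digits → 067° and 58.90217′; 67 + 58.90217/60 = 67.9817028
  W ⇒ negate
Point 2:
  Latitude: split at 2 digits → 75° and 49.09862′; 75 + 49.09862/60 = 75.8183103
  hemisphere S, so the sign is −
  Lon: degrees = first 3 digits = 98, minutes = 42.722; 98 + 42.722/60 = 98.7120333
  E ⇒ keep positive
Point 3:
  Lat: degrees = first 2 digits = 25, minutes = 29.681; 25 + 29.681/60 = 25.4946833
  N → positive
  Longitude: split at 3 digits → 113° and 35.172′; 113 + 35.172/60 = 113.5862000
  W ⇒ negate
Point 4:
  Lat: split at 2 digits → 00° and 45.1127′; 0 + 45.1127/60 = 0.7518783
  S → negative
  λ: degrees = first 3 digits = 71, minutes = 26.1473; 71 + 26.1473/60 = 71.4357883
  hemisphere W, so the sign is −
Point 5:
  Lat: degrees = first 2 digits = 16, minutes = 17.6282; 16 + 17.6282/60 = 16.2938033
  S ⇒ negate
  Lon: degrees = first 3 digits = 85, minutes = 20.5664; 85 + 20.5664/60 = 85.3427733
  E → positive
Point 6:
  φ: degrees = first 2 digits = 22, minutes = 32.4467; 22 + 32.4467/60 = 22.5407783
  S ⇒ negate
  Lon: degrees = first 3 digits = 161, minutes = 45.943; 161 + 45.943/60 = 161.7657167
  W → negative

1. 9.016441, -67.981703
2. -75.818310, 98.712033
3. 25.494683, -113.586200
4. -0.751878, -71.435788
5. -16.293803, 85.342773
6. -22.540778, -161.765717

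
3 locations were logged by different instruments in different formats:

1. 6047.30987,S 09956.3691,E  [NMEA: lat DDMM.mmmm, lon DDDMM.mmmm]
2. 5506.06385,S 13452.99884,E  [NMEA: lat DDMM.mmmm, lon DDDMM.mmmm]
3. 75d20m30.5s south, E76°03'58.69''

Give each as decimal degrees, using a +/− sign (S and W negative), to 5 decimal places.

1. -60.78850, 99.93949
2. -55.10106, 134.88331
3. -75.34181, 76.06630

Point 1:
  Lat: degrees = first 2 digits = 60, minutes = 47.30987; 60 + 47.30987/60 = 60.788498
  hemisphere S, so the sign is −
  Lon: split at 3 digits → 099° and 56.3691′; 99 + 56.3691/60 = 99.939485
  E → positive
Point 2:
  Lat: split at 2 digits → 55° and 6.06385′; 55 + 6.06385/60 = 55.101064
  S → negative
  λ: split at 3 digits → 134° and 52.99884′; 134 + 52.99884/60 = 134.883314
  E → positive
Point 3:
  φ: 20′ + 30.5″ = 20.50833′; 75 + 20.50833/60 = 75.341806
  hemisphere S, so the sign is −
  Lon: 76° + 3/60 + 58.69/3600 = 76 + 0.050000 + 0.016303 = 76.066303
  E ⇒ keep positive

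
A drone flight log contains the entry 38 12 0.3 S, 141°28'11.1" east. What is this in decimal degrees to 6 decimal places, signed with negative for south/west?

-38.200083, 141.469750

Latitude: 38 + 12/60 + 0.3/3600 = 38.2000833
S → negative
Longitude: 141° + 28/60 + 11.1/3600 = 141 + 0.466667 + 0.003083 = 141.4697500
E ⇒ keep positive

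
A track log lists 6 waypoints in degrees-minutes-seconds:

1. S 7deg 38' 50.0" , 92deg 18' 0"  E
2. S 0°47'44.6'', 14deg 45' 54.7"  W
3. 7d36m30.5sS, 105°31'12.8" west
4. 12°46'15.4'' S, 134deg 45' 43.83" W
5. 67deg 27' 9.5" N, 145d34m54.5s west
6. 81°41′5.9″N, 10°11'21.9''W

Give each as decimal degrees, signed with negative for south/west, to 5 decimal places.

1. -7.64722, 92.30000
2. -0.79572, -14.76519
3. -7.60847, -105.52022
4. -12.77094, -134.76218
5. 67.45264, -145.58181
6. 81.68497, -10.18942

Point 1:
  Latitude: 7 + 38/60 + 50/3600 = 7.647222
  S → negative
  Longitude: 92° + 18/60 + 0/3600 = 92 + 0.300000 + 0.000000 = 92.300000
  E → positive
Point 2:
  Latitude: 47′ + 44.6″ = 47.74333′; 0 + 47.74333/60 = 0.795722
  S → negative
  Longitude: 14 + 45/60 + 54.7/3600 = 14.765194
  W ⇒ negate
Point 3:
  Latitude: 7° + 36/60 + 30.5/3600 = 7 + 0.600000 + 0.008472 = 7.608472
  hemisphere S, so the sign is −
  Longitude: 105° + 31/60 + 12.8/3600 = 105 + 0.516667 + 0.003556 = 105.520222
  W → negative
Point 4:
  Latitude: 12 + 46/60 + 15.4/3600 = 12.770944
  S → negative
  λ: 134 + 45/60 + 43.83/3600 = 134.762175
  W ⇒ negate
Point 5:
  Latitude: 67 + 27/60 + 9.5/3600 = 67.452639
  N → positive
  λ: 145° + 34/60 + 54.5/3600 = 145 + 0.566667 + 0.015139 = 145.581806
  W → negative
Point 6:
  φ: 81 + 41/60 + 5.9/3600 = 81.684972
  N → positive
  Lon: 11′ + 21.9″ = 11.36500′; 10 + 11.36500/60 = 10.189417
  hemisphere W, so the sign is −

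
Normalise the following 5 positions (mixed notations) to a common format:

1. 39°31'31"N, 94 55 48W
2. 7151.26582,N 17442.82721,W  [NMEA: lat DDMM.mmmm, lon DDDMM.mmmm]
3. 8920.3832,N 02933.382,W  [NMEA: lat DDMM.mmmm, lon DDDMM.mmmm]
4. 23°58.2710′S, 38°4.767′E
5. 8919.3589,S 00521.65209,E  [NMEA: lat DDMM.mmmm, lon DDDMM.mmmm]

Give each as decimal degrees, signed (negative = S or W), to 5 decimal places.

1. 39.52528, -94.93000
2. 71.85443, -174.71379
3. 89.33972, -29.55637
4. -23.97118, 38.07945
5. -89.32265, 5.36087

Point 1:
  Latitude: 39° + 31/60 + 31/3600 = 39 + 0.516667 + 0.008611 = 39.525278
  N → positive
  Lon: 55′ + 48″ = 55.80000′; 94 + 55.80000/60 = 94.930000
  hemisphere W, so the sign is −
Point 2:
  Latitude: degrees = first 2 digits = 71, minutes = 51.26582; 71 + 51.26582/60 = 71.854430
  N ⇒ keep positive
  λ: split at 3 digits → 174° and 42.82721′; 174 + 42.82721/60 = 174.713787
  hemisphere W, so the sign is −
Point 3:
  Latitude: split at 2 digits → 89° and 20.3832′; 89 + 20.3832/60 = 89.339720
  N → positive
  λ: degrees = first 3 digits = 29, minutes = 33.382; 29 + 33.382/60 = 29.556367
  W → negative
Point 4:
  Lat: 58.271′ = 0.971183°; total 23.971183
  S → negative
  Longitude: 4.767′ = 0.079450°; total 38.079450
  E → positive
Point 5:
  φ: split at 2 digits → 89° and 19.3589′; 89 + 19.3589/60 = 89.322648
  S ⇒ negate
  Lon: degrees = first 3 digits = 5, minutes = 21.65209; 5 + 21.65209/60 = 5.360868
  E → positive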